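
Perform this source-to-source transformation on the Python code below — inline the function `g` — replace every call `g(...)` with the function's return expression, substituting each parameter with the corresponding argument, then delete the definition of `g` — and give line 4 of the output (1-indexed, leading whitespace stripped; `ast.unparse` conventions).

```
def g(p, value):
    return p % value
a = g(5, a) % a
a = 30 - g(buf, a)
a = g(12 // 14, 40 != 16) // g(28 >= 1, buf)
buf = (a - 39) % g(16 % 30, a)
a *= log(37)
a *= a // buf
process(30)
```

Transformed code:
a = 5 % a % a
a = 30 - buf % a
a = 12 // 14 % (40 != 16) // ((28 >= 1) % buf)
buf = (a - 39) % (16 % 30 % a)
a *= log(37)
a *= a // buf
process(30)

buf = (a - 39) % (16 % 30 % a)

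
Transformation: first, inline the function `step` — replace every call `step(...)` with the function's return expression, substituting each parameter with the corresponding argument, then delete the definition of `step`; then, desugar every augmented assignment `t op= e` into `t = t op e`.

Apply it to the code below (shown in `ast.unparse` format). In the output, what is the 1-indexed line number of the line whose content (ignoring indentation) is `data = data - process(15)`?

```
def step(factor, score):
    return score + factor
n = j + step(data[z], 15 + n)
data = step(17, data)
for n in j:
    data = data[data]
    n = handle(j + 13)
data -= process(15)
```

6

Transformed code:
n = j + (15 + n + data[z])
data = data + 17
for n in j:
    data = data[data]
    n = handle(j + 13)
data = data - process(15)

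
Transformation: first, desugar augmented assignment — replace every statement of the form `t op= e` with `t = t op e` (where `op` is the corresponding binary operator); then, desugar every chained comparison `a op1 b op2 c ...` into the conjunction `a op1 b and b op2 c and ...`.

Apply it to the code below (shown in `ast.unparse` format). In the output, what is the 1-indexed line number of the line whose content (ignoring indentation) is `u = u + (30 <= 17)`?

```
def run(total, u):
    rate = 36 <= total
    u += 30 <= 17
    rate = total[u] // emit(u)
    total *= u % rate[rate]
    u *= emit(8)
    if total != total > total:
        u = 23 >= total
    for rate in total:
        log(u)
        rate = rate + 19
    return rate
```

3

Transformed code:
def run(total, u):
    rate = 36 <= total
    u = u + (30 <= 17)
    rate = total[u] // emit(u)
    total = total * (u % rate[rate])
    u = u * emit(8)
    if total != total and total > total:
        u = 23 >= total
    for rate in total:
        log(u)
        rate = rate + 19
    return rate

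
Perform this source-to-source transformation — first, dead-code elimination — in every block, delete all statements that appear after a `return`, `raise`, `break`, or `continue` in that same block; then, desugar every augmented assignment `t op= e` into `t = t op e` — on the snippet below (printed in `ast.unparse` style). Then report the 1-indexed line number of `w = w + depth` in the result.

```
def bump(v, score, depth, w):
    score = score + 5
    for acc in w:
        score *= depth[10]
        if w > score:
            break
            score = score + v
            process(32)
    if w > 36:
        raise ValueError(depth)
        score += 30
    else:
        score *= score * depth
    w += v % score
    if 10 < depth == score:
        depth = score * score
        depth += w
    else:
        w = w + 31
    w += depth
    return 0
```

17

Transformed code:
def bump(v, score, depth, w):
    score = score + 5
    for acc in w:
        score = score * depth[10]
        if w > score:
            break
    if w > 36:
        raise ValueError(depth)
    else:
        score = score * (score * depth)
    w = w + v % score
    if 10 < depth == score:
        depth = score * score
        depth = depth + w
    else:
        w = w + 31
    w = w + depth
    return 0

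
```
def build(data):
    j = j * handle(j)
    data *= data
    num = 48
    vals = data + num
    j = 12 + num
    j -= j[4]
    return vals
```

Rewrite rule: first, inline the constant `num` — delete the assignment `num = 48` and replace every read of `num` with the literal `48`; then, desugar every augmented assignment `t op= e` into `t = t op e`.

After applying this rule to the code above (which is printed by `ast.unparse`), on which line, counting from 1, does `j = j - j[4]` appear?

6

Transformed code:
def build(data):
    j = j * handle(j)
    data = data * data
    vals = data + 48
    j = 12 + 48
    j = j - j[4]
    return vals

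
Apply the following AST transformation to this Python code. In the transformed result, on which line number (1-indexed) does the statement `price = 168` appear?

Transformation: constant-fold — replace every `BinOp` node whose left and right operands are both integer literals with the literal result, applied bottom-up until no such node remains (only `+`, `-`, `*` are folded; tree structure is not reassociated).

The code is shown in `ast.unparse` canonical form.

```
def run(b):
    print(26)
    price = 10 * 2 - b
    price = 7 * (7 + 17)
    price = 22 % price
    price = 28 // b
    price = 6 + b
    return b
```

4

Transformed code:
def run(b):
    print(26)
    price = 20 - b
    price = 168
    price = 22 % price
    price = 28 // b
    price = 6 + b
    return b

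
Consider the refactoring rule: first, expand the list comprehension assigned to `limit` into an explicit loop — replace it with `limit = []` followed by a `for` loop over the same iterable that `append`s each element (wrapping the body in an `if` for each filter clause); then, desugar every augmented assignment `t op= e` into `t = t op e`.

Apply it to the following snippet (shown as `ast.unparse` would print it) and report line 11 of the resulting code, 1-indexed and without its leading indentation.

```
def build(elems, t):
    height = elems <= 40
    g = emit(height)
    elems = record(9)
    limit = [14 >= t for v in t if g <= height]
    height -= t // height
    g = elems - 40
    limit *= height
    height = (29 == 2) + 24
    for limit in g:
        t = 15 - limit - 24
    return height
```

limit = limit * height

Transformed code:
def build(elems, t):
    height = elems <= 40
    g = emit(height)
    elems = record(9)
    limit = []
    for v in t:
        if g <= height:
            limit.append(14 >= t)
    height = height - t // height
    g = elems - 40
    limit = limit * height
    height = (29 == 2) + 24
    for limit in g:
        t = 15 - limit - 24
    return height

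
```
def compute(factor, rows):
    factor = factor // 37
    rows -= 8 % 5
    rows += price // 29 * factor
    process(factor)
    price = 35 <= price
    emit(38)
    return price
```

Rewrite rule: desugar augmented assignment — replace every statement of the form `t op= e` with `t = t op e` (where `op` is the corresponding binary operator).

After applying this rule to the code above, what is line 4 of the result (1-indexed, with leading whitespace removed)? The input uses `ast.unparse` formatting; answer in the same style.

Transformed code:
def compute(factor, rows):
    factor = factor // 37
    rows = rows - 8 % 5
    rows = rows + price // 29 * factor
    process(factor)
    price = 35 <= price
    emit(38)
    return price

rows = rows + price // 29 * factor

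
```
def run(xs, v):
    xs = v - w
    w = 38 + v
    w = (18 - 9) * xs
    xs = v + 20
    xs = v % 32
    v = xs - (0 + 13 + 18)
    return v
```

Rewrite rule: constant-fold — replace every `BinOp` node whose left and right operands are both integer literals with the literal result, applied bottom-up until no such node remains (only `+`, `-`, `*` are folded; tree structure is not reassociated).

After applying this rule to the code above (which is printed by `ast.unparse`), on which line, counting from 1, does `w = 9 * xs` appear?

4

Transformed code:
def run(xs, v):
    xs = v - w
    w = 38 + v
    w = 9 * xs
    xs = v + 20
    xs = v % 32
    v = xs - 31
    return v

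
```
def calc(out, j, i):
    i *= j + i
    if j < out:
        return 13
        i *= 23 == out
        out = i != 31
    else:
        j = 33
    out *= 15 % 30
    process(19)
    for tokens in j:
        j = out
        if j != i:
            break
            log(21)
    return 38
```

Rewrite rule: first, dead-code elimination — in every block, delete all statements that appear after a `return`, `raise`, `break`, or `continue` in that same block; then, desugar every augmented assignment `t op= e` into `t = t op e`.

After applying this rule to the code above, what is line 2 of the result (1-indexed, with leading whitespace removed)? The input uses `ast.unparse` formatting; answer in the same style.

Transformed code:
def calc(out, j, i):
    i = i * (j + i)
    if j < out:
        return 13
    else:
        j = 33
    out = out * (15 % 30)
    process(19)
    for tokens in j:
        j = out
        if j != i:
            break
    return 38

i = i * (j + i)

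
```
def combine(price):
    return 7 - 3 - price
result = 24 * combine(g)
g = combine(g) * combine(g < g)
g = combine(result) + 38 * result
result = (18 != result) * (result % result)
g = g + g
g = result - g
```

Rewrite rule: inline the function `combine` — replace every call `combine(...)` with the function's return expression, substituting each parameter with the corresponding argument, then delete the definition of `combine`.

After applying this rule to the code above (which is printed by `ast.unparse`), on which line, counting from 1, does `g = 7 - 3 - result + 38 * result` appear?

Transformed code:
result = 24 * (7 - 3 - g)
g = (7 - 3 - g) * (7 - 3 - (g < g))
g = 7 - 3 - result + 38 * result
result = (18 != result) * (result % result)
g = g + g
g = result - g

3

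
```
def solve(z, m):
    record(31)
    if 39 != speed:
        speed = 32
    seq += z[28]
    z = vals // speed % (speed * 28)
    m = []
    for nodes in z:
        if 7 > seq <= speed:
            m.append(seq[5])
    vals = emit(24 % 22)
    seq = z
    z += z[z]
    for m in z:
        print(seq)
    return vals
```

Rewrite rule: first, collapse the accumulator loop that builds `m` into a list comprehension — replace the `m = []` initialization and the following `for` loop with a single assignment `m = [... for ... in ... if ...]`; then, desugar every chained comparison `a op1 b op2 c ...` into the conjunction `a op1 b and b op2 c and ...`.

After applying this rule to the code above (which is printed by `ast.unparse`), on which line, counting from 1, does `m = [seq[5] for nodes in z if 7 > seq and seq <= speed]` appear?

Transformed code:
def solve(z, m):
    record(31)
    if 39 != speed:
        speed = 32
    seq += z[28]
    z = vals // speed % (speed * 28)
    m = [seq[5] for nodes in z if 7 > seq and seq <= speed]
    vals = emit(24 % 22)
    seq = z
    z += z[z]
    for m in z:
        print(seq)
    return vals

7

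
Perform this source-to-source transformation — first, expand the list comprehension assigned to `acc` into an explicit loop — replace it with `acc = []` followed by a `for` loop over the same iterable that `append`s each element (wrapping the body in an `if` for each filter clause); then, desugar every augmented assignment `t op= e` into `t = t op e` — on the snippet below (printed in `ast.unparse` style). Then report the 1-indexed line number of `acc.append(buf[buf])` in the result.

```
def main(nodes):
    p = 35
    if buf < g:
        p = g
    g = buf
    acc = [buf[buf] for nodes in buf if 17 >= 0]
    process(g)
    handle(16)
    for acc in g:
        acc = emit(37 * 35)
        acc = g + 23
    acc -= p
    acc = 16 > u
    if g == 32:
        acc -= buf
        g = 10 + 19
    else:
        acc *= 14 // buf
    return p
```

9

Transformed code:
def main(nodes):
    p = 35
    if buf < g:
        p = g
    g = buf
    acc = []
    for nodes in buf:
        if 17 >= 0:
            acc.append(buf[buf])
    process(g)
    handle(16)
    for acc in g:
        acc = emit(37 * 35)
        acc = g + 23
    acc = acc - p
    acc = 16 > u
    if g == 32:
        acc = acc - buf
        g = 10 + 19
    else:
        acc = acc * (14 // buf)
    return p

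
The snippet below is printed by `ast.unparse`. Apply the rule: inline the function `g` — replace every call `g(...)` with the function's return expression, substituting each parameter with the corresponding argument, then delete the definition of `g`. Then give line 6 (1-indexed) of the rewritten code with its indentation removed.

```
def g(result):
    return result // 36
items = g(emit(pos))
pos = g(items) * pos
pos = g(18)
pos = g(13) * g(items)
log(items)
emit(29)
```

emit(29)

Transformed code:
items = emit(pos) // 36
pos = items // 36 * pos
pos = 18 // 36
pos = 13 // 36 * (items // 36)
log(items)
emit(29)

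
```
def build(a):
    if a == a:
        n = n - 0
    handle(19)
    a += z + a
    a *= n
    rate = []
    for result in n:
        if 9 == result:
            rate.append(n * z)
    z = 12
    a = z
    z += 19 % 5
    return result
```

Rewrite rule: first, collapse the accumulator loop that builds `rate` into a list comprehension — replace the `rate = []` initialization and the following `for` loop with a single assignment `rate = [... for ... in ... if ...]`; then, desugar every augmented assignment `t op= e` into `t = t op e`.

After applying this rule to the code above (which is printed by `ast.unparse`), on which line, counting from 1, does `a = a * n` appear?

6

Transformed code:
def build(a):
    if a == a:
        n = n - 0
    handle(19)
    a = a + (z + a)
    a = a * n
    rate = [n * z for result in n if 9 == result]
    z = 12
    a = z
    z = z + 19 % 5
    return result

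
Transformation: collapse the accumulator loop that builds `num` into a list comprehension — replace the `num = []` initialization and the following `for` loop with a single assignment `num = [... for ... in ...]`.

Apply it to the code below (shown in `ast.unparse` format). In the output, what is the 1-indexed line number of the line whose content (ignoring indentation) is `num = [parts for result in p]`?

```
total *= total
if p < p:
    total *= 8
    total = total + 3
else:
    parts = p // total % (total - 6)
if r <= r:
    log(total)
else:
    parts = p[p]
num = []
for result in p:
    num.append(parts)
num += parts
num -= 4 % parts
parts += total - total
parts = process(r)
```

11

Transformed code:
total *= total
if p < p:
    total *= 8
    total = total + 3
else:
    parts = p // total % (total - 6)
if r <= r:
    log(total)
else:
    parts = p[p]
num = [parts for result in p]
num += parts
num -= 4 % parts
parts += total - total
parts = process(r)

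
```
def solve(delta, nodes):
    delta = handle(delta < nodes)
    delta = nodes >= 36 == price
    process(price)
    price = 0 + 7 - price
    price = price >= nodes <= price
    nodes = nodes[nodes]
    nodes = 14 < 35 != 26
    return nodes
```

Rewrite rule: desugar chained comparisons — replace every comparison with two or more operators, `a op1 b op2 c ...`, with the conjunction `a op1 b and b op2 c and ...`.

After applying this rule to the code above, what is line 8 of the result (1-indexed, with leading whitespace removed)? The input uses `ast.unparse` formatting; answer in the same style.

nodes = 14 < 35 and 35 != 26

Transformed code:
def solve(delta, nodes):
    delta = handle(delta < nodes)
    delta = nodes >= 36 and 36 == price
    process(price)
    price = 0 + 7 - price
    price = price >= nodes and nodes <= price
    nodes = nodes[nodes]
    nodes = 14 < 35 and 35 != 26
    return nodes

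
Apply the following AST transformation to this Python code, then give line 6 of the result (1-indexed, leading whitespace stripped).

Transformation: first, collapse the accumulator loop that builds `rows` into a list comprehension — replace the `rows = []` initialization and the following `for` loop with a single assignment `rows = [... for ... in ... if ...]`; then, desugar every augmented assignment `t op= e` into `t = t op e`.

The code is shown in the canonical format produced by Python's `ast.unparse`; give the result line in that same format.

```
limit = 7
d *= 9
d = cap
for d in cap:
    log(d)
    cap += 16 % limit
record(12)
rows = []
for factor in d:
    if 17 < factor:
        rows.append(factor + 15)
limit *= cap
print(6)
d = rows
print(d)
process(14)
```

Transformed code:
limit = 7
d = d * 9
d = cap
for d in cap:
    log(d)
    cap = cap + 16 % limit
record(12)
rows = [factor + 15 for factor in d if 17 < factor]
limit = limit * cap
print(6)
d = rows
print(d)
process(14)

cap = cap + 16 % limit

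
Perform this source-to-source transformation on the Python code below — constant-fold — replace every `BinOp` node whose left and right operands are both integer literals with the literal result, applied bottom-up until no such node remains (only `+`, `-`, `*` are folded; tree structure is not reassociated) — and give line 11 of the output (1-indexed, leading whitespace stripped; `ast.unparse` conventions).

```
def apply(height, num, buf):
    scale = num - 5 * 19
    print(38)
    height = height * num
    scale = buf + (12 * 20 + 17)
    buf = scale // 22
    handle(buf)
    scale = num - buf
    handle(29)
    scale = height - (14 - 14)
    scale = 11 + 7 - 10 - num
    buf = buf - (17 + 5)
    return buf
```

Transformed code:
def apply(height, num, buf):
    scale = num - 95
    print(38)
    height = height * num
    scale = buf + 257
    buf = scale // 22
    handle(buf)
    scale = num - buf
    handle(29)
    scale = height - 0
    scale = 8 - num
    buf = buf - 22
    return buf

scale = 8 - num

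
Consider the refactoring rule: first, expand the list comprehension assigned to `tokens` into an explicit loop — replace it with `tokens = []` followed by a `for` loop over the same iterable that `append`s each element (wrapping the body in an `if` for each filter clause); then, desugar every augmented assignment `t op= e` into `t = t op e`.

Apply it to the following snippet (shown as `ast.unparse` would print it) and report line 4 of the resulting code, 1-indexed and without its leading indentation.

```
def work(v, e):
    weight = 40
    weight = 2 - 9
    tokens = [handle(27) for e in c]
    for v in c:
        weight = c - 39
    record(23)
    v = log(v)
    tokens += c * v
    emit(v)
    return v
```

tokens = []

Transformed code:
def work(v, e):
    weight = 40
    weight = 2 - 9
    tokens = []
    for e in c:
        tokens.append(handle(27))
    for v in c:
        weight = c - 39
    record(23)
    v = log(v)
    tokens = tokens + c * v
    emit(v)
    return v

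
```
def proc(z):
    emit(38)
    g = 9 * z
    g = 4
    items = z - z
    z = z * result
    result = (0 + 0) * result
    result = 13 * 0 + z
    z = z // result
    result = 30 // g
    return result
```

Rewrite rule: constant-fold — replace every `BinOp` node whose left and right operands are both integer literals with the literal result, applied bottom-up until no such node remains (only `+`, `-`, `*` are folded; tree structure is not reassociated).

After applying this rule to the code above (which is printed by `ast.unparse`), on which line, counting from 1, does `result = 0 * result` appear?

Transformed code:
def proc(z):
    emit(38)
    g = 9 * z
    g = 4
    items = z - z
    z = z * result
    result = 0 * result
    result = 0 + z
    z = z // result
    result = 30 // g
    return result

7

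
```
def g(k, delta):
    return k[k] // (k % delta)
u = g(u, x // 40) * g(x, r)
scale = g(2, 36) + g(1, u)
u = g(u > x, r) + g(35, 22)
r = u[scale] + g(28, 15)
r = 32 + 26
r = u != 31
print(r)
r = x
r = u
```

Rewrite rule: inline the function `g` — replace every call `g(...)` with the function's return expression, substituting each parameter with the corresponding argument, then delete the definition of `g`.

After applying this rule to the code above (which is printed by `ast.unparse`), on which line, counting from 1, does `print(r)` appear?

Transformed code:
u = u[u] // (u % (x // 40)) * (x[x] // (x % r))
scale = 2[2] // (2 % 36) + 1[1] // (1 % u)
u = (u > x)[u > x] // ((u > x) % r) + 35[35] // (35 % 22)
r = u[scale] + 28[28] // (28 % 15)
r = 32 + 26
r = u != 31
print(r)
r = x
r = u

7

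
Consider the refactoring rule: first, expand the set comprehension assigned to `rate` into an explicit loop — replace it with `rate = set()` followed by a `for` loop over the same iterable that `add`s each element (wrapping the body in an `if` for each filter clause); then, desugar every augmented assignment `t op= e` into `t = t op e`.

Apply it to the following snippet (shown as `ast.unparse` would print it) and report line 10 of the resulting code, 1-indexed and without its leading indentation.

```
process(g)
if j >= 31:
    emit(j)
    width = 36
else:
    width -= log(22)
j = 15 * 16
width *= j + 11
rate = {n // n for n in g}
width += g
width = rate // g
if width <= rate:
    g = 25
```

Transformed code:
process(g)
if j >= 31:
    emit(j)
    width = 36
else:
    width = width - log(22)
j = 15 * 16
width = width * (j + 11)
rate = set()
for n in g:
    rate.add(n // n)
width = width + g
width = rate // g
if width <= rate:
    g = 25

for n in g:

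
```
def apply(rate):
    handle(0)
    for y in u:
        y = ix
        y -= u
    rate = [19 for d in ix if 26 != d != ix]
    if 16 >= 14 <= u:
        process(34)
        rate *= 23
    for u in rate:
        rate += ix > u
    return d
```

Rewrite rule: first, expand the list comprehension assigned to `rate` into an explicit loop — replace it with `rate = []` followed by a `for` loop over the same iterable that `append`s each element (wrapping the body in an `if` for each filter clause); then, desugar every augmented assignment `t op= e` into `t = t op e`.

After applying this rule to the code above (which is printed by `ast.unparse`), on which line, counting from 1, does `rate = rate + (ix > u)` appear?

Transformed code:
def apply(rate):
    handle(0)
    for y in u:
        y = ix
        y = y - u
    rate = []
    for d in ix:
        if 26 != d != ix:
            rate.append(19)
    if 16 >= 14 <= u:
        process(34)
        rate = rate * 23
    for u in rate:
        rate = rate + (ix > u)
    return d

14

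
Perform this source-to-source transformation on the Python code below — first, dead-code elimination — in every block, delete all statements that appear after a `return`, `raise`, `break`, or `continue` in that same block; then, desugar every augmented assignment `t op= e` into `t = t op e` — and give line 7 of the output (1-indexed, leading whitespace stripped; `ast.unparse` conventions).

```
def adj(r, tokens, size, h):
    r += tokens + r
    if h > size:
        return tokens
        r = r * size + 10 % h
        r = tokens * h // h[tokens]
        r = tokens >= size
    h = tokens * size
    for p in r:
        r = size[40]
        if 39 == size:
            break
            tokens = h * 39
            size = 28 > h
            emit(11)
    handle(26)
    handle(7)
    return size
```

r = size[40]

Transformed code:
def adj(r, tokens, size, h):
    r = r + (tokens + r)
    if h > size:
        return tokens
    h = tokens * size
    for p in r:
        r = size[40]
        if 39 == size:
            break
    handle(26)
    handle(7)
    return size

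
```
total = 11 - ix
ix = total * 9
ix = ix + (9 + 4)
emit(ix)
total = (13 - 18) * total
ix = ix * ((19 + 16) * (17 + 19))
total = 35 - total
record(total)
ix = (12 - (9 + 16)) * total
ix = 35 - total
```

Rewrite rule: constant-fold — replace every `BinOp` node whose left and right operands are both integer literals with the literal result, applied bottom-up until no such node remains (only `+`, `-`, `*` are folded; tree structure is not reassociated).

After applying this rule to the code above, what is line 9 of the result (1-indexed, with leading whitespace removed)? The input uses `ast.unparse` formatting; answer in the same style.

ix = -13 * total

Transformed code:
total = 11 - ix
ix = total * 9
ix = ix + 13
emit(ix)
total = -5 * total
ix = ix * 1260
total = 35 - total
record(total)
ix = -13 * total
ix = 35 - total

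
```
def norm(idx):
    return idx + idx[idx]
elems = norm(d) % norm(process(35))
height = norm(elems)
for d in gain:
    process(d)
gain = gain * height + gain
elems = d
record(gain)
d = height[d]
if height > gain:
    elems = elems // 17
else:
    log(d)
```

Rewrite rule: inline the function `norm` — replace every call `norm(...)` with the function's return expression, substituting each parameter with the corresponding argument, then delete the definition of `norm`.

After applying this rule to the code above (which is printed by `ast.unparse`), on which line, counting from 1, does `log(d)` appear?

Transformed code:
elems = (d + d[d]) % (process(35) + process(35)[process(35)])
height = elems + elems[elems]
for d in gain:
    process(d)
gain = gain * height + gain
elems = d
record(gain)
d = height[d]
if height > gain:
    elems = elems // 17
else:
    log(d)

12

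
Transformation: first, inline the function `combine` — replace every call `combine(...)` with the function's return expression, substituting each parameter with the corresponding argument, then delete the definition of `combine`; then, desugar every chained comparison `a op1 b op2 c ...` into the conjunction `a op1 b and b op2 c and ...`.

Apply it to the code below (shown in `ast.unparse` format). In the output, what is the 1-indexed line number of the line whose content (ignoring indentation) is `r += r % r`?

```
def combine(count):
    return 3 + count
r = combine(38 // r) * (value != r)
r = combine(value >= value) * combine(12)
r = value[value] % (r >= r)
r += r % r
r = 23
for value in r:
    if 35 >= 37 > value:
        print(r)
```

4

Transformed code:
r = (3 + 38 // r) * (value != r)
r = (3 + (value >= value)) * (3 + 12)
r = value[value] % (r >= r)
r += r % r
r = 23
for value in r:
    if 35 >= 37 and 37 > value:
        print(r)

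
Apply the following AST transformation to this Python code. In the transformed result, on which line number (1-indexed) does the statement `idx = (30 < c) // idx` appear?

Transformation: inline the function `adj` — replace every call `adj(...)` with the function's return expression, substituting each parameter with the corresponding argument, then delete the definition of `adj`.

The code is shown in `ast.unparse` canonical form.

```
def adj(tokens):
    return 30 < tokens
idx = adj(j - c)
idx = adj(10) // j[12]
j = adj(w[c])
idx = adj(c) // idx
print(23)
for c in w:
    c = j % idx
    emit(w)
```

4

Transformed code:
idx = 30 < j - c
idx = (30 < 10) // j[12]
j = 30 < w[c]
idx = (30 < c) // idx
print(23)
for c in w:
    c = j % idx
    emit(w)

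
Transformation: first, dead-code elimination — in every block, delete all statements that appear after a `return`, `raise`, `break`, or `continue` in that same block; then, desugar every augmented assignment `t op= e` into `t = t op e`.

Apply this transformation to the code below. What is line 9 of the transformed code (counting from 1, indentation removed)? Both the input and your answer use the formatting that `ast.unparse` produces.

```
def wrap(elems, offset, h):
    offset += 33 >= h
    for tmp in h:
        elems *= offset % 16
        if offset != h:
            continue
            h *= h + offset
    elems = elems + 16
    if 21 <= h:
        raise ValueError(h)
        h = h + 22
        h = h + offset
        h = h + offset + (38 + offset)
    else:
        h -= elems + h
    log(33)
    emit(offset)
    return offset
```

raise ValueError(h)

Transformed code:
def wrap(elems, offset, h):
    offset = offset + (33 >= h)
    for tmp in h:
        elems = elems * (offset % 16)
        if offset != h:
            continue
    elems = elems + 16
    if 21 <= h:
        raise ValueError(h)
    else:
        h = h - (elems + h)
    log(33)
    emit(offset)
    return offset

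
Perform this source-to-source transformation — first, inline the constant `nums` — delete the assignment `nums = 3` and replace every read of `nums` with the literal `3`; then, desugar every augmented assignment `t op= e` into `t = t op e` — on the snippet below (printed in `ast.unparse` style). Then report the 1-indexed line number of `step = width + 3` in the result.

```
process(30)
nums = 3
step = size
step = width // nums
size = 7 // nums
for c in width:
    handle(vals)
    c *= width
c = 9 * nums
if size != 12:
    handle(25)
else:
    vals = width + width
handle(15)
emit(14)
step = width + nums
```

Transformed code:
process(30)
step = size
step = width // 3
size = 7 // 3
for c in width:
    handle(vals)
    c = c * width
c = 9 * 3
if size != 12:
    handle(25)
else:
    vals = width + width
handle(15)
emit(14)
step = width + 3

15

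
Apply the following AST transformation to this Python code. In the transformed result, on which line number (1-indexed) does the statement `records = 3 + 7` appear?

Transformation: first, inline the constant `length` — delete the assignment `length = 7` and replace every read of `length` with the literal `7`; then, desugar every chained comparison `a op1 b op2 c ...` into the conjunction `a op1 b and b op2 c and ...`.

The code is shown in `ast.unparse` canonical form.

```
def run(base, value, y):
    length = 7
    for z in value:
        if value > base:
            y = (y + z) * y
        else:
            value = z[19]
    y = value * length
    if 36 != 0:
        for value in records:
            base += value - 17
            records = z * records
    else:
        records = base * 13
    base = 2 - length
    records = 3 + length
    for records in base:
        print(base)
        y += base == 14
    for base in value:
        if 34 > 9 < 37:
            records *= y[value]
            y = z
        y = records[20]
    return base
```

15

Transformed code:
def run(base, value, y):
    for z in value:
        if value > base:
            y = (y + z) * y
        else:
            value = z[19]
    y = value * 7
    if 36 != 0:
        for value in records:
            base += value - 17
            records = z * records
    else:
        records = base * 13
    base = 2 - 7
    records = 3 + 7
    for records in base:
        print(base)
        y += base == 14
    for base in value:
        if 34 > 9 and 9 < 37:
            records *= y[value]
            y = z
        y = records[20]
    return base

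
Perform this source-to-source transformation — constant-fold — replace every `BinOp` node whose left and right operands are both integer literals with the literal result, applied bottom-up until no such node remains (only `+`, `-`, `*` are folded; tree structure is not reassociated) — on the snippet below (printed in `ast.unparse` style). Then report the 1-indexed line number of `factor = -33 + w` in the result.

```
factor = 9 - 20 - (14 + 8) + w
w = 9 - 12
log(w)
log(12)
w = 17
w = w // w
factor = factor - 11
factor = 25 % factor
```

1

Transformed code:
factor = -33 + w
w = -3
log(w)
log(12)
w = 17
w = w // w
factor = factor - 11
factor = 25 % factor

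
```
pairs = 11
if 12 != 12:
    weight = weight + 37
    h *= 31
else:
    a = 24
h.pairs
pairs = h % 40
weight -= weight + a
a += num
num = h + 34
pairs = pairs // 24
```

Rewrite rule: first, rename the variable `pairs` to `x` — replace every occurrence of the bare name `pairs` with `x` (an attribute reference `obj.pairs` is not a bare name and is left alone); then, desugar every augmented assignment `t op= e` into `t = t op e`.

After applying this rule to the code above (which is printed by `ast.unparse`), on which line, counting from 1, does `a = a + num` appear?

Transformed code:
x = 11
if 12 != 12:
    weight = weight + 37
    h = h * 31
else:
    a = 24
h.pairs
x = h % 40
weight = weight - (weight + a)
a = a + num
num = h + 34
x = x // 24

10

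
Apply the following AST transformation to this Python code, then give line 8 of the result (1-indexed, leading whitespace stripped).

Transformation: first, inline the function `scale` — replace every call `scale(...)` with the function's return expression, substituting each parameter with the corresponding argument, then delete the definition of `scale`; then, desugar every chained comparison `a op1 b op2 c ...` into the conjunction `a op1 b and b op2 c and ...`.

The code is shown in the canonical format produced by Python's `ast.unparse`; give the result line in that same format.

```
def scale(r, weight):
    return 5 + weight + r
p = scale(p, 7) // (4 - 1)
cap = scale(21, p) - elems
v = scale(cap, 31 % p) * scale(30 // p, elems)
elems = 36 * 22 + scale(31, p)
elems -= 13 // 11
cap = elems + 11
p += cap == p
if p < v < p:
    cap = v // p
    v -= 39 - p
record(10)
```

Transformed code:
p = (5 + 7 + p) // (4 - 1)
cap = 5 + p + 21 - elems
v = (5 + 31 % p + cap) * (5 + elems + 30 // p)
elems = 36 * 22 + (5 + p + 31)
elems -= 13 // 11
cap = elems + 11
p += cap == p
if p < v and v < p:
    cap = v // p
    v -= 39 - p
record(10)

if p < v and v < p:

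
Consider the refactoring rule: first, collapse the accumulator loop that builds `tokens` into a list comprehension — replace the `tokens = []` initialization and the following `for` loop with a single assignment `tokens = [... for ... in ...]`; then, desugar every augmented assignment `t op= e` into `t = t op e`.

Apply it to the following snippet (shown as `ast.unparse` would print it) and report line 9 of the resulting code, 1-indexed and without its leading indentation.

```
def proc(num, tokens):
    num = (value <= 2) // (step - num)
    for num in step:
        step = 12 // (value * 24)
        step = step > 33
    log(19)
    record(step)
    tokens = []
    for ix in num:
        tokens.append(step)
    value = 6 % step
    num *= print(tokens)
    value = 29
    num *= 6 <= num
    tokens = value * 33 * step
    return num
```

value = 6 % step

Transformed code:
def proc(num, tokens):
    num = (value <= 2) // (step - num)
    for num in step:
        step = 12 // (value * 24)
        step = step > 33
    log(19)
    record(step)
    tokens = [step for ix in num]
    value = 6 % step
    num = num * print(tokens)
    value = 29
    num = num * (6 <= num)
    tokens = value * 33 * step
    return num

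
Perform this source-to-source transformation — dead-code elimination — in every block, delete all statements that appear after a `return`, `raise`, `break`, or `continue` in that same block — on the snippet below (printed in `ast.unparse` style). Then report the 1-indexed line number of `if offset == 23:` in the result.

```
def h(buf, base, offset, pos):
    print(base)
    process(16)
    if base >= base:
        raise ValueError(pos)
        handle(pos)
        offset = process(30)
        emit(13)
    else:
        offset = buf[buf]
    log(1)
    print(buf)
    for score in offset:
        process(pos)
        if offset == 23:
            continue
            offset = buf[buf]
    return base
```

12

Transformed code:
def h(buf, base, offset, pos):
    print(base)
    process(16)
    if base >= base:
        raise ValueError(pos)
    else:
        offset = buf[buf]
    log(1)
    print(buf)
    for score in offset:
        process(pos)
        if offset == 23:
            continue
    return base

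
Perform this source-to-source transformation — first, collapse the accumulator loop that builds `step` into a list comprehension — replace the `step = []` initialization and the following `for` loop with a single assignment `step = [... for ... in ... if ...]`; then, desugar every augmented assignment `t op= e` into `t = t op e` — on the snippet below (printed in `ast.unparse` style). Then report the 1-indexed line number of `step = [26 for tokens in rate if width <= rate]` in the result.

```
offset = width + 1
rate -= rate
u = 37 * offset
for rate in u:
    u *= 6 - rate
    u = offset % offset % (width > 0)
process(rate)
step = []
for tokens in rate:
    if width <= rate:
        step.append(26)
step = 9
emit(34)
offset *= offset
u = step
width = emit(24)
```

Transformed code:
offset = width + 1
rate = rate - rate
u = 37 * offset
for rate in u:
    u = u * (6 - rate)
    u = offset % offset % (width > 0)
process(rate)
step = [26 for tokens in rate if width <= rate]
step = 9
emit(34)
offset = offset * offset
u = step
width = emit(24)

8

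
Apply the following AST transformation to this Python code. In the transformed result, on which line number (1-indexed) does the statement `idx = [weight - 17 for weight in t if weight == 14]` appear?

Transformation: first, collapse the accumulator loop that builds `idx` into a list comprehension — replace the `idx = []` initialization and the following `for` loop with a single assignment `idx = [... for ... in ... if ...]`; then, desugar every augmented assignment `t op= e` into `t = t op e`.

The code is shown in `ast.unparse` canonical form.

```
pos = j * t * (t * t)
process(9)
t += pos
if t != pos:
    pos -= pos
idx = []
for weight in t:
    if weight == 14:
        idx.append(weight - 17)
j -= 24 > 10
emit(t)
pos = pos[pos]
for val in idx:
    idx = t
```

6

Transformed code:
pos = j * t * (t * t)
process(9)
t = t + pos
if t != pos:
    pos = pos - pos
idx = [weight - 17 for weight in t if weight == 14]
j = j - (24 > 10)
emit(t)
pos = pos[pos]
for val in idx:
    idx = t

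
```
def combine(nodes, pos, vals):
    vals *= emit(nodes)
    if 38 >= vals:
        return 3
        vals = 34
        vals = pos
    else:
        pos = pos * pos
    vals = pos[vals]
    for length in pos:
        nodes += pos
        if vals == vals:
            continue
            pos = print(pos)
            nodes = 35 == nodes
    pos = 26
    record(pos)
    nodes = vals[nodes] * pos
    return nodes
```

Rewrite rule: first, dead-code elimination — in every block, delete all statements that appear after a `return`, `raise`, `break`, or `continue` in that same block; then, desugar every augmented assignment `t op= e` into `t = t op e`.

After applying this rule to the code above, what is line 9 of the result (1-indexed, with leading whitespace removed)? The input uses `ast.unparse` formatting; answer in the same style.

nodes = nodes + pos

Transformed code:
def combine(nodes, pos, vals):
    vals = vals * emit(nodes)
    if 38 >= vals:
        return 3
    else:
        pos = pos * pos
    vals = pos[vals]
    for length in pos:
        nodes = nodes + pos
        if vals == vals:
            continue
    pos = 26
    record(pos)
    nodes = vals[nodes] * pos
    return nodes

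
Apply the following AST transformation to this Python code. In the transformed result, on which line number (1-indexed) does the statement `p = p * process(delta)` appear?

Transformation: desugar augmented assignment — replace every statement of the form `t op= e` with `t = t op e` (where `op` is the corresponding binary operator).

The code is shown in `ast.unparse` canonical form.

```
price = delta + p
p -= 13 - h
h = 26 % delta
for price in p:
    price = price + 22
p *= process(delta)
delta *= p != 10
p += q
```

Transformed code:
price = delta + p
p = p - (13 - h)
h = 26 % delta
for price in p:
    price = price + 22
p = p * process(delta)
delta = delta * (p != 10)
p = p + q

6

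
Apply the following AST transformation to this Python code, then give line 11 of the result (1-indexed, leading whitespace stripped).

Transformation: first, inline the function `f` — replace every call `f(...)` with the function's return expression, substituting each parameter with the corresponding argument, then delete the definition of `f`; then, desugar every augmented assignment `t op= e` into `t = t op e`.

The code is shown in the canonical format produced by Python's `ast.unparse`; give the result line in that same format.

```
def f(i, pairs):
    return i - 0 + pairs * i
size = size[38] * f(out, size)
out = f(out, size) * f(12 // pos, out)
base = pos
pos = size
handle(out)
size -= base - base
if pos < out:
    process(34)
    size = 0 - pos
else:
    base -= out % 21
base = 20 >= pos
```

Transformed code:
size = size[38] * (out - 0 + size * out)
out = (out - 0 + size * out) * (12 // pos - 0 + out * (12 // pos))
base = pos
pos = size
handle(out)
size = size - (base - base)
if pos < out:
    process(34)
    size = 0 - pos
else:
    base = base - out % 21
base = 20 >= pos

base = base - out % 21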